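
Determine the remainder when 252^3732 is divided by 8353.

558

By square-and-multiply:
3732 in binary is 111010010100, i.e. 3732 = 2048 + 1024 + 512 + 128 + 16 + 4.
252^1 ≡ 252 (mod 8353)
252^2 ≡ 252^2 = 63504 ≡ 5033 (mod 8353)
252^4 ≡ 5033^2 = 25331089 ≡ 4793 (mod 8353)
252^8 ≡ 4793^2 = 22972849 ≡ 2099 (mod 8353)
252^16 ≡ 2099^2 = 4405801 ≡ 3770 (mod 8353)
252^32 ≡ 3770^2 = 14212900 ≡ 4447 (mod 8353)
252^64 ≡ 4447^2 = 19775809 ≡ 4258 (mod 8353)
252^128 ≡ 4258^2 = 18130564 ≡ 4554 (mod 8353)
252^256 ≡ 4554^2 = 20738916 ≡ 6770 (mod 8353)
252^512 ≡ 6770^2 = 45832900 ≡ 8342 (mod 8353)
252^1024 ≡ 8342^2 = 69588964 ≡ 121 (mod 8353)
252^2048 ≡ 121^2 = 14641 ≡ 6288 (mod 8353)
252^3732 = 252^2048 · 252^1024 · 252^512 · 252^128 · 252^16 · 252^4 ≡ 6288 · 121 · 8342 · 4554 · 3770 · 4793 (mod 8353).
Accumulate the product:
6288 · 121 = 760848 ≡ 725
725 · 8342 = 6047950 ≡ 378
378 · 4554 = 1721412 ≡ 694
694 · 3770 = 2616380 ≡ 1891
1891 · 4793 = 9063563 ≡ 558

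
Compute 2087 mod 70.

57

2087 = 29·70 + 57, so 2087 ≡ 57 (mod 70).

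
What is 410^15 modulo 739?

Compute successive squares:
15 in binary is 1111, i.e. 15 = 8 + 4 + 2 + 1.
410^1 ≡ 410 (mod 739)
410^2 ≡ 410^2 = 168100 ≡ 347 (mod 739)
410^4 ≡ 347^2 = 120409 ≡ 691 (mod 739)
410^8 ≡ 691^2 = 477481 ≡ 87 (mod 739)
410^15 = 410^8 · 410^4 · 410^2 · 410^1 ≡ 87 · 691 · 347 · 410 (mod 739).
Accumulate the product:
87 · 691 = 60117 ≡ 258
258 · 347 = 89526 ≡ 107
107 · 410 = 43870 ≡ 269

269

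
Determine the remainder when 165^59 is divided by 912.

717

Compute successive squares:
165^1 ≡ 165 (mod 912)
165^2 ≡ 165^2 = 27225 ≡ 777 (mod 912)
165^4 ≡ 777^2 = 603729 ≡ 897 (mod 912)
165^8 ≡ 897^2 = 804609 ≡ 225 (mod 912)
165^16 ≡ 225^2 = 50625 ≡ 465 (mod 912)
165^32 ≡ 465^2 = 216225 ≡ 81 (mod 912)
165^59 = 165^32 × 165^16 × 165^8 × 165^2 × 165^1 ≡ 81 × 465 × 225 × 777 × 165 (mod 912).
Accumulate the product:
81 × 465 = 37665 ≡ 273
273 × 225 = 61425 ≡ 321
321 × 777 = 249417 ≡ 441
441 × 165 = 72765 ≡ 717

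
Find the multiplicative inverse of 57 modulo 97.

By the extended Euclidean algorithm:
97 = 1*57 + 40
57 = 1*40 + 17
40 = 2*17 + 6
17 = 2*6 + 5
6 = 1*5 + 1
5 = 5*1 + 0
gcd(57, 97) = 1, so the inverse exists.
Back-substitute for 1:
1 = 1*6 − 1*5
  = −1*17 + 3*6
  = 3*40 − 7*17
  = −7*57 + 10*40
  = 10*97 − 17*57
So 57⁻¹ ≡ −17 ≡ 80 (mod 97).

80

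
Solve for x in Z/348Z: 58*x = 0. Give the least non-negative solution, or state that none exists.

gcd(58, 348) = 58, and 58 | 0, so solutions exist.
Divide through by 58: 1*x ≡ 0 mod 6.
1⁻¹ ≡ 1 (mod 6).
x ≡ 1*0 ≡ 0 (mod 6).
The smallest non-negative solution is x = 0.

0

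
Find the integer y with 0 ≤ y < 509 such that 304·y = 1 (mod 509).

By the extended Euclidean algorithm:
509 = 1·304 + 205
304 = 1·205 + 99
205 = 2·99 + 7
99 = 14·7 + 1
7 = 7·1 + 0
gcd(304, 509) = 1, so the inverse exists.
Back-substitute for 1:
1 = 1·99 − 14·7
  = −14·205 + 29·99
  = 29·304 − 43·205
  = −43·509 + 72·304
So 304⁻¹ ≡ 72 (mod 509).

72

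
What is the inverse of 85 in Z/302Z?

302 = 3×85 + 47
85 = 1×47 + 38
47 = 1×38 + 9
38 = 4×9 + 2
9 = 4×2 + 1
2 = 2×1 + 0
gcd(85, 302) = 1, so the inverse exists.
Back-substitute for 1:
1 = 1×9 − 4×2
  = −4×38 + 17×9
  = 17×47 − 21×38
  = −21×85 + 38×47
  = 38×302 − 135×85
So 85⁻¹ ≡ −135 ≡ 167 (mod 302).

167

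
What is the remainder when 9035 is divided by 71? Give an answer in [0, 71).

9035 = 127*71 + 18, so 9035 ≡ 18 (mod 71).

18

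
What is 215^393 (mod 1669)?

1655

393 in binary is 110001001, i.e. 393 = 256 + 128 + 8 + 1.
215^1 ≡ 215 (mod 1669)
215^2 ≡ 215^2 = 46225 ≡ 1162 (mod 1669)
215^4 ≡ 1162^2 = 1350244 ≡ 23 (mod 1669)
215^8 ≡ 23^2 = 529 (mod 1669)
215^16 ≡ 529^2 = 279841 ≡ 1118 (mod 1669)
215^32 ≡ 1118^2 = 1249924 ≡ 1512 (mod 1669)
215^64 ≡ 1512^2 = 2286144 ≡ 1283 (mod 1669)
215^128 ≡ 1283^2 = 1646089 ≡ 455 (mod 1669)
215^256 ≡ 455^2 = 207025 ≡ 69 (mod 1669)
215^393 = 215^256 × 215^128 × 215^8 × 215^1 ≡ 69 × 455 × 529 × 215 (mod 1669).
Accumulate the product:
69 × 455 = 31395 ≡ 1353
1353 × 529 = 715737 ≡ 1405
1405 × 215 = 302075 ≡ 1655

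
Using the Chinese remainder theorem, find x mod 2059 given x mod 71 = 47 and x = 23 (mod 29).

1183

71⁻¹ mod 29: 71×9 ≡ 1 (mod 29), so 71⁻¹ ≡ 9.
x = 47 + 71×((23 − 47)×9 mod 29) = 47 + 71×16 = 1183.
Check: 1183 mod 71 = 47, 1183 mod 29 = 23. ✓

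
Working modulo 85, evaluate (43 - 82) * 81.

43 - 82 = -39 ≡ 46 (mod 85)
46 * 81 = 3726 ≡ 71 (mod 85)

71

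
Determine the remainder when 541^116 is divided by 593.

124

By square-and-multiply:
116 in binary is 1110100, i.e. 116 = 64 + 32 + 16 + 4.
541^1 ≡ 541 (mod 593)
541^2 ≡ 541^2 = 292681 ≡ 332 (mod 593)
541^4 ≡ 332^2 = 110224 ≡ 519 (mod 593)
541^8 ≡ 519^2 = 269361 ≡ 139 (mod 593)
541^16 ≡ 139^2 = 19321 ≡ 345 (mod 593)
541^32 ≡ 345^2 = 119025 ≡ 425 (mod 593)
541^64 ≡ 425^2 = 180625 ≡ 353 (mod 593)
541^116 = 541^64 × 541^32 × 541^16 × 541^4 ≡ 353 × 425 × 345 × 519 (mod 593).
Accumulate the product:
353 × 425 = 150025 ≡ 589
589 × 345 = 203205 ≡ 399
399 × 519 = 207081 ≡ 124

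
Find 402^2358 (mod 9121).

2052

By square-and-multiply:
402^1 ≡ 402 (mod 9121)
402^2 ≡ 402^2 = 161604 ≡ 6547 (mod 9121)
402^4 ≡ 6547^2 = 42863209 ≡ 3630 (mod 9121)
402^8 ≡ 3630^2 = 13176900 ≡ 6176 (mod 9121)
402^16 ≡ 6176^2 = 38142976 ≡ 8075 (mod 9121)
402^32 ≡ 8075^2 = 65205625 ≡ 8717 (mod 9121)
402^64 ≡ 8717^2 = 75986089 ≡ 8159 (mod 9121)
402^128 ≡ 8159^2 = 66569281 ≡ 4223 (mod 9121)
402^256 ≡ 4223^2 = 17833729 ≡ 2174 (mod 9121)
402^512 ≡ 2174^2 = 4726276 ≡ 1598 (mod 9121)
402^1024 ≡ 1598^2 = 2553604 ≡ 8845 (mod 9121)
402^2048 ≡ 8845^2 = 78234025 ≡ 3208 (mod 9121)
402^2358 = 402^2048 * 402^256 * 402^32 * 402^16 * 402^4 * 402^2 ≡ 3208 * 2174 * 8717 * 8075 * 3630 * 6547 (mod 9121).
Accumulate the product:
3208 * 2174 = 6974192 ≡ 5748
5748 * 8717 = 50105316 ≡ 3663
3663 * 8075 = 29578725 ≡ 8443
8443 * 3630 = 30648090 ≡ 1530
1530 * 6547 = 10016910 ≡ 2052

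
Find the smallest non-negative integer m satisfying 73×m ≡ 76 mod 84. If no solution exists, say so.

16

gcd(73, 84) = 1, so a unique solution mod 84 exists.
73⁻¹ ≡ 61 (mod 84).
m ≡ 61×76 ≡ 16 (mod 84).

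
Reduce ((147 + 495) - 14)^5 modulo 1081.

147 + 495 = 642
642 - 14 = 628
(628)^5 ≡ 316 (mod 1081)

316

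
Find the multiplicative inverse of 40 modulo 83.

By the extended Euclidean algorithm:
83 = 2·40 + 3
40 = 13·3 + 1
3 = 3·1 + 0
gcd(40, 83) = 1, so the inverse exists.
Bézout: 1 = −13·83 + 27·40.
So 40⁻¹ ≡ 27 (mod 83).

27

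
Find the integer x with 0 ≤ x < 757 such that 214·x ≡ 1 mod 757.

520

Run the extended Euclidean algorithm:
757 = 3·214 + 115
214 = 1·115 + 99
115 = 1·99 + 16
99 = 6·16 + 3
16 = 5·3 + 1
3 = 3·1 + 0
gcd(214, 757) = 1, so the inverse exists.
Back-substitute for 1:
1 = 1·16 − 5·3
  = −5·99 + 31·16
  = 31·115 − 36·99
  = −36·214 + 67·115
  = 67·757 − 237·214
So 214⁻¹ ≡ −237 ≡ 520 (mod 757).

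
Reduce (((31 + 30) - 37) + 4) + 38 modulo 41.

25

31 + 30 = 61 ≡ 20 (mod 41)
20 - 37 = -17 ≡ 24 (mod 41)
24 + 4 = 28
28 + 38 = 66 ≡ 25 (mod 41)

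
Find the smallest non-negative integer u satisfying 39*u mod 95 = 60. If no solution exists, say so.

60

gcd(39, 95) = 1, so a unique solution mod 95 exists.
39⁻¹ ≡ 39 (mod 95).
u ≡ 39*60 ≡ 60 (mod 95).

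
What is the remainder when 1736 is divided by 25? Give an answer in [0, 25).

11

1736 = 69×25 + 11, so 1736 ≡ 11 (mod 25).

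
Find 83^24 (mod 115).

Compute successive squares:
24 in binary is 11000, i.e. 24 = 16 + 8.
83^1 ≡ 83 (mod 115)
83^2 ≡ 83^2 = 6889 ≡ 104 (mod 115)
83^4 ≡ 104^2 = 10816 ≡ 6 (mod 115)
83^8 ≡ 6^2 = 36 (mod 115)
83^16 ≡ 36^2 = 1296 ≡ 31 (mod 115)
83^24 = 83^16 · 83^8 ≡ 31 · 36 (mod 115).
31 · 36 = 1116 ≡ 81 (mod 115).

81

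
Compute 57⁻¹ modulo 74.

13

74 = 1*57 + 17
57 = 3*17 + 6
17 = 2*6 + 5
6 = 1*5 + 1
5 = 5*1 + 0
gcd(57, 74) = 1, so the inverse exists.
Bézout: 1 = −10*74 + 13*57.
So 57⁻¹ ≡ 13 (mod 74).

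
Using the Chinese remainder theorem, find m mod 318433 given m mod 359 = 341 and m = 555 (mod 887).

359⁻¹ mod 887: 359·845 ≡ 1 (mod 887), so 359⁻¹ ≡ 845.
m = 341 + 359·((555 − 341)·845 mod 887) = 341 + 359·769 = 276412.
Check: 276412 mod 359 = 341, 276412 mod 887 = 555. ✓

276412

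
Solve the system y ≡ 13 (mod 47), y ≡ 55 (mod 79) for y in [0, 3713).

2504

47⁻¹ mod 79: 47×37 ≡ 1 (mod 79), so 47⁻¹ ≡ 37.
y = 13 + 47×((55 − 13)×37 mod 79) = 13 + 47×53 = 2504.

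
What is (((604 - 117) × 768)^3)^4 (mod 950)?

604 - 117 = 487
487 × 768 = 374016 ≡ 666 (mod 950)
(666)^3 ≡ 96 (mod 950)
(96)^4 ≡ 856 (mod 950)

856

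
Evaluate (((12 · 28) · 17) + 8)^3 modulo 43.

12 · 28 = 336 ≡ 35 (mod 43)
35 · 17 = 595 ≡ 36 (mod 43)
36 + 8 = 44 ≡ 1 (mod 43)
(1)^3 ≡ 1 (mod 43)

1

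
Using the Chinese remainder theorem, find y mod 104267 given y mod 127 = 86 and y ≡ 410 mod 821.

59522

127⁻¹ mod 821: 127·640 ≡ 1 (mod 821), so 127⁻¹ ≡ 640.
y = 86 + 127·((410 − 86)·640 mod 821) = 86 + 127·468 = 59522.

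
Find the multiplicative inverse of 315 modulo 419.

141

By the extended Euclidean algorithm:
419 = 1×315 + 104
315 = 3×104 + 3
104 = 34×3 + 2
3 = 1×2 + 1
2 = 2×1 + 0
gcd(315, 419) = 1, so the inverse exists.
Back-substitute for 1:
1 = 1×3 − 1×2
  = −1×104 + 35×3
  = 35×315 − 106×104
  = −106×419 + 141×315
So 315⁻¹ ≡ 141 (mod 419).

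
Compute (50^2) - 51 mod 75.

49

(50)^2 ≡ 25 (mod 75)
25 - 51 = -26 ≡ 49 (mod 75)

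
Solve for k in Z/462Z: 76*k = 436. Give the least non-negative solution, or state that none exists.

gcd(76, 462) = 2, and 2 | 436, so solutions exist.
Divide through by 2: 38*k = 218 (mod 231).
38⁻¹ ≡ 152 (mod 231).
k ≡ 152*218 ≡ 103 (mod 231).
The smallest non-negative solution is k = 103.

103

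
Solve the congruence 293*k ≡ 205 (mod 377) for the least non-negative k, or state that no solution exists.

gcd(293, 377) = 1, so a unique solution mod 377 exists.
293⁻¹ ≡ 184 (mod 377).
k ≡ 184*205 ≡ 20 (mod 377).

20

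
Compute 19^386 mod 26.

19^1 ≡ 19 (mod 26)
19^2 ≡ 19^2 = 361 ≡ 23 (mod 26)
19^4 ≡ 23^2 = 529 ≡ 9 (mod 26)
19^8 ≡ 9^2 = 81 ≡ 3 (mod 26)
19^16 ≡ 3^2 = 9 (mod 26)
19^32 ≡ 9^2 = 81 ≡ 3 (mod 26)
19^64 ≡ 3^2 = 9 (mod 26)
19^128 ≡ 9^2 = 81 ≡ 3 (mod 26)
19^256 ≡ 3^2 = 9 (mod 26)
19^386 = 19^256 · 19^128 · 19^2 ≡ 9 · 3 · 23 (mod 26).
Accumulate the product:
9 · 3 = 27 ≡ 1
1 · 23 = 23

23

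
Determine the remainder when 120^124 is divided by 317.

Compute successive squares:
124 in binary is 1111100, i.e. 124 = 64 + 32 + 16 + 8 + 4.
120^1 ≡ 120 (mod 317)
120^2 ≡ 120^2 = 14400 ≡ 135 (mod 317)
120^4 ≡ 135^2 = 18225 ≡ 156 (mod 317)
120^8 ≡ 156^2 = 24336 ≡ 244 (mod 317)
120^16 ≡ 244^2 = 59536 ≡ 257 (mod 317)
120^32 ≡ 257^2 = 66049 ≡ 113 (mod 317)
120^64 ≡ 113^2 = 12769 ≡ 89 (mod 317)
120^124 = 120^64 * 120^32 * 120^16 * 120^8 * 120^4 ≡ 89 * 113 * 257 * 244 * 156 (mod 317).
Accumulate the product:
89 * 113 = 10057 ≡ 230
230 * 257 = 59110 ≡ 148
148 * 244 = 36112 ≡ 291
291 * 156 = 45396 ≡ 65

65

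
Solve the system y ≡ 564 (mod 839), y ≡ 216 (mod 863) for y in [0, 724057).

839⁻¹ mod 863: 839*827 ≡ 1 (mod 863), so 839⁻¹ ≡ 827.
y = 564 + 839*((216 − 564)*827 mod 863) = 564 + 839*446 = 374758.

374758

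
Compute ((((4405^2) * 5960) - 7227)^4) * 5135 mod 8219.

3389

(4405)^2 ≡ 7185 (mod 8219)
7185 * 5960 = 42822600 ≡ 1610 (mod 8219)
1610 - 7227 = -5617 ≡ 2602 (mod 8219)
(2602)^4 ≡ 2576 (mod 8219)
2576 * 5135 = 13227760 ≡ 3389 (mod 8219)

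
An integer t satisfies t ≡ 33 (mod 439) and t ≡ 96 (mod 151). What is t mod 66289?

31202

439⁻¹ mod 151: 439·97 ≡ 1 (mod 151), so 439⁻¹ ≡ 97.
t = 33 + 439·((96 − 33)·97 mod 151) = 33 + 439·71 = 31202.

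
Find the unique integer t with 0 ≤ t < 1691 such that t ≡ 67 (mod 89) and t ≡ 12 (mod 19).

601

89⁻¹ mod 19: 89*3 ≡ 1 (mod 19), so 89⁻¹ ≡ 3.
t = 67 + 89*((12 − 67)*3 mod 19) = 67 + 89*6 = 601.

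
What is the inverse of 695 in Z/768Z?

Run the extended Euclidean algorithm:
768 = 1*695 + 73
695 = 9*73 + 38
73 = 1*38 + 35
38 = 1*35 + 3
35 = 11*3 + 2
3 = 1*2 + 1
2 = 2*1 + 0
gcd(695, 768) = 1, so the inverse exists.
Bézout: 1 = −238*768 + 263*695.
So 695⁻¹ ≡ 263 (mod 768).

263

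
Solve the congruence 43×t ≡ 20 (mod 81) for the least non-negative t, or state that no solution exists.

8

gcd(43, 81) = 1, so a unique solution mod 81 exists.
43⁻¹ ≡ 49 (mod 81).
t ≡ 49×20 ≡ 8 (mod 81).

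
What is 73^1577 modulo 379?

73^1 ≡ 73 (mod 379)
73^2 ≡ 73^2 = 5329 ≡ 23 (mod 379)
73^4 ≡ 23^2 = 529 ≡ 150 (mod 379)
73^8 ≡ 150^2 = 22500 ≡ 139 (mod 379)
73^16 ≡ 139^2 = 19321 ≡ 371 (mod 379)
73^32 ≡ 371^2 = 137641 ≡ 64 (mod 379)
73^64 ≡ 64^2 = 4096 ≡ 306 (mod 379)
73^128 ≡ 306^2 = 93636 ≡ 23 (mod 379)
73^256 ≡ 23^2 = 529 ≡ 150 (mod 379)
73^512 ≡ 150^2 = 22500 ≡ 139 (mod 379)
73^1024 ≡ 139^2 = 19321 ≡ 371 (mod 379)
73^1577 = 73^1024 × 73^512 × 73^32 × 73^8 × 73^1 ≡ 371 × 139 × 64 × 139 × 73 (mod 379).
Accumulate the product:
371 × 139 = 51569 ≡ 25
25 × 64 = 1600 ≡ 84
84 × 139 = 11676 ≡ 306
306 × 73 = 22338 ≡ 356

356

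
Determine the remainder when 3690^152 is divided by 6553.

By square-and-multiply:
3690^1 ≡ 3690 (mod 6553)
3690^2 ≡ 3690^2 = 13616100 ≡ 5519 (mod 6553)
3690^4 ≡ 5519^2 = 30459361 ≡ 1017 (mod 6553)
3690^8 ≡ 1017^2 = 1034289 ≡ 5468 (mod 6553)
3690^16 ≡ 5468^2 = 29899024 ≡ 4238 (mod 6553)
3690^32 ≡ 4238^2 = 17960644 ≡ 5424 (mod 6553)
3690^64 ≡ 5424^2 = 29419776 ≡ 3359 (mod 6553)
3690^128 ≡ 3359^2 = 11282881 ≡ 5168 (mod 6553)
3690^152 = 3690^128 * 3690^16 * 3690^8 ≡ 5168 * 4238 * 5468 (mod 6553).
Accumulate the product:
5168 * 4238 = 21901984 ≡ 1858
1858 * 5468 = 10159544 ≡ 2394

2394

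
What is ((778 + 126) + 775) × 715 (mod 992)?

778 + 126 = 904
904 + 775 = 1679 ≡ 687 (mod 992)
687 × 715 = 491205 ≡ 165 (mod 992)

165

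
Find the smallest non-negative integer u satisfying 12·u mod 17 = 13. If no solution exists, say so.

gcd(12, 17) = 1, so a unique solution mod 17 exists.
12⁻¹ ≡ 10 (mod 17).
u ≡ 10·13 ≡ 11 (mod 17).

11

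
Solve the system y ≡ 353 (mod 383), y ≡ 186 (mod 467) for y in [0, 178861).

126743

383⁻¹ mod 467: 383·328 ≡ 1 (mod 467), so 383⁻¹ ≡ 328.
y = 353 + 383·((186 − 353)·328 mod 467) = 353 + 383·330 = 126743.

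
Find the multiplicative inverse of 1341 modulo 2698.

843

2698 = 2·1341 + 16
1341 = 83·16 + 13
16 = 1·13 + 3
13 = 4·3 + 1
3 = 3·1 + 0
gcd(1341, 2698) = 1, so the inverse exists.
Back-substitute for 1:
1 = 1·13 − 4·3
  = −4·16 + 5·13
  = 5·1341 − 419·16
  = −419·2698 + 843·1341
So 1341⁻¹ ≡ 843 (mod 2698).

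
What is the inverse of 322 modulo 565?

93

Run the extended Euclidean algorithm:
565 = 1*322 + 243
322 = 1*243 + 79
243 = 3*79 + 6
79 = 13*6 + 1
6 = 6*1 + 0
gcd(322, 565) = 1, so the inverse exists.
Back-substitute for 1:
1 = 1*79 − 13*6
  = −13*243 + 40*79
  = 40*322 − 53*243
  = −53*565 + 93*322
So 322⁻¹ ≡ 93 (mod 565).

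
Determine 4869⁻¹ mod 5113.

Apply the Euclidean algorithm and back-substitute:
5113 = 1*4869 + 244
4869 = 19*244 + 233
244 = 1*233 + 11
233 = 21*11 + 2
11 = 5*2 + 1
2 = 2*1 + 0
gcd(4869, 5113) = 1, so the inverse exists.
Back-substitute for 1:
1 = 1*11 − 5*2
  = −5*233 + 106*11
  = 106*244 − 111*233
  = −111*4869 + 2215*244
  = 2215*5113 − 2326*4869
So 4869⁻¹ ≡ −2326 ≡ 2787 (mod 5113).

2787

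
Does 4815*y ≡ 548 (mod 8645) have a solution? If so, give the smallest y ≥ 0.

no solution

gcd(4815, 8645) = 5, and 5 does not divide 548.
So the congruence has no solution.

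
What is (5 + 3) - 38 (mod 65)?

35

5 + 3 = 8
8 - 38 = -30 ≡ 35 (mod 65)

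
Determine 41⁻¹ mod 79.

79 = 1*41 + 38
41 = 1*38 + 3
38 = 12*3 + 2
3 = 1*2 + 1
2 = 2*1 + 0
gcd(41, 79) = 1, so the inverse exists.
Back-substitute for 1:
1 = 1*3 − 1*2
  = −1*38 + 13*3
  = 13*41 − 14*38
  = −14*79 + 27*41
So 41⁻¹ ≡ 27 (mod 79).

27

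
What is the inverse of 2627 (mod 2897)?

Apply the Euclidean algorithm and back-substitute:
2897 = 1×2627 + 270
2627 = 9×270 + 197
270 = 1×197 + 73
197 = 2×73 + 51
73 = 1×51 + 22
51 = 2×22 + 7
22 = 3×7 + 1
7 = 7×1 + 0
gcd(2627, 2897) = 1, so the inverse exists.
Back-substitute for 1:
1 = 1×22 − 3×7
  = −3×51 + 7×22
  = 7×73 − 10×51
  = −10×197 + 27×73
  = 27×270 − 37×197
  = −37×2627 + 360×270
  = 360×2897 − 397×2627
So 2627⁻¹ ≡ −397 ≡ 2500 (mod 2897).

2500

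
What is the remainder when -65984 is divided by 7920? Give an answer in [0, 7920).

-65984 = -9·7920 + 5296, so -65984 ≡ 5296 (mod 7920).

5296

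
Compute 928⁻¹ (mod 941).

Run the extended Euclidean algorithm:
941 = 1*928 + 13
928 = 71*13 + 5
13 = 2*5 + 3
5 = 1*3 + 2
3 = 1*2 + 1
2 = 2*1 + 0
gcd(928, 941) = 1, so the inverse exists.
Back-substitute for 1:
1 = 1*3 − 1*2
  = −1*5 + 2*3
  = 2*13 − 5*5
  = −5*928 + 357*13
  = 357*941 − 362*928
So 928⁻¹ ≡ −362 ≡ 579 (mod 941).

579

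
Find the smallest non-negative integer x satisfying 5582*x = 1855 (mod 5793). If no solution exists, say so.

4082

gcd(5582, 5793) = 1, so a unique solution mod 5793 exists.
5582⁻¹ ≡ 302 (mod 5793).
x ≡ 302*1855 ≡ 4082 (mod 5793).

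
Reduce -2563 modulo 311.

-2563 = -9*311 + 236, so -2563 ≡ 236 (mod 311).

236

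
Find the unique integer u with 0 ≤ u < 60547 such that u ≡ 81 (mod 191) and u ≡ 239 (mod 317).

191⁻¹ mod 317: 191*239 ≡ 1 (mod 317), so 191⁻¹ ≡ 239.
u = 81 + 191*((239 − 81)*239 mod 317) = 81 + 191*39 = 7530.
Check: 7530 mod 191 = 81, 7530 mod 317 = 239. ✓

7530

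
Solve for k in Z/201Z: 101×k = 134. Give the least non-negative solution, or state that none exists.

67

gcd(101, 201) = 1, so a unique solution mod 201 exists.
101⁻¹ ≡ 2 (mod 201).
k ≡ 2×134 ≡ 67 (mod 201).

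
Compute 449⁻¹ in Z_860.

249

860 = 1*449 + 411
449 = 1*411 + 38
411 = 10*38 + 31
38 = 1*31 + 7
31 = 4*7 + 3
7 = 2*3 + 1
3 = 3*1 + 0
gcd(449, 860) = 1, so the inverse exists.
Back-substitute for 1:
1 = 1*7 − 2*3
  = −2*31 + 9*7
  = 9*38 − 11*31
  = −11*411 + 119*38
  = 119*449 − 130*411
  = −130*860 + 249*449
So 449⁻¹ ≡ 249 (mod 860).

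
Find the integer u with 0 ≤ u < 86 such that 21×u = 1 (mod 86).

86 = 4×21 + 2
21 = 10×2 + 1
2 = 2×1 + 0
gcd(21, 86) = 1, so the inverse exists.
Back-substitute for 1:
1 = 1×21 − 10×2
  = −10×86 + 41×21
So 21⁻¹ ≡ 41 (mod 86).

41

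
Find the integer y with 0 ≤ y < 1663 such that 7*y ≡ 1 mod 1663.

1188

1663 = 237*7 + 4
7 = 1*4 + 3
4 = 1*3 + 1
3 = 3*1 + 0
gcd(7, 1663) = 1, so the inverse exists.
Bézout: 1 = 2*1663 − 475*7.
So 7⁻¹ ≡ −475 ≡ 1188 (mod 1663).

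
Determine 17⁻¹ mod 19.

9

Run the extended Euclidean algorithm:
19 = 1*17 + 2
17 = 8*2 + 1
2 = 2*1 + 0
gcd(17, 19) = 1, so the inverse exists.
Back-substitute for 1:
1 = 1*17 − 8*2
  = −8*19 + 9*17
So 17⁻¹ ≡ 9 (mod 19).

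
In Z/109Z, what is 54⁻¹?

107

By the extended Euclidean algorithm:
109 = 2×54 + 1
54 = 54×1 + 0
gcd(54, 109) = 1, so the inverse exists.
Bézout: 1 = 1×109 − 2×54.
So 54⁻¹ ≡ −2 ≡ 107 (mod 109).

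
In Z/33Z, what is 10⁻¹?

10

By the extended Euclidean algorithm:
33 = 3×10 + 3
10 = 3×3 + 1
3 = 3×1 + 0
gcd(10, 33) = 1, so the inverse exists.
Back-substitute for 1:
1 = 1×10 − 3×3
  = −3×33 + 10×10
So 10⁻¹ ≡ 10 (mod 33).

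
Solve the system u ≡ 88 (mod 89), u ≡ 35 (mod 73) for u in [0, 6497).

5072

89⁻¹ mod 73: 89*32 ≡ 1 (mod 73), so 89⁻¹ ≡ 32.
u = 88 + 89*((35 − 88)*32 mod 73) = 88 + 89*56 = 5072.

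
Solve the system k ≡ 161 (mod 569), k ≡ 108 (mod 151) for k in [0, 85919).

569⁻¹ mod 151: 569×69 ≡ 1 (mod 151), so 569⁻¹ ≡ 69.
k = 161 + 569×((108 − 161)×69 mod 151) = 161 + 569×118 = 67303.

67303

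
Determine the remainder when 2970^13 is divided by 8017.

Using repeated squaring:
2970^1 ≡ 2970 (mod 8017)
2970^2 ≡ 2970^2 = 8820900 ≡ 2200 (mod 8017)
2970^4 ≡ 2200^2 = 4840000 ≡ 5749 (mod 8017)
2970^8 ≡ 5749^2 = 33051001 ≡ 4927 (mod 8017)
2970^13 = 2970^8 · 2970^4 · 2970^1 ≡ 4927 · 5749 · 2970 (mod 8017).
Accumulate the product:
4927 · 5749 = 28325323 ≡ 1262
1262 · 2970 = 3748140 ≡ 4201

4201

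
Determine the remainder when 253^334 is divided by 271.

200

Using repeated squaring:
334 in binary is 101001110, i.e. 334 = 256 + 64 + 8 + 4 + 2.
253^1 ≡ 253 (mod 271)
253^2 ≡ 253^2 = 64009 ≡ 53 (mod 271)
253^4 ≡ 53^2 = 2809 ≡ 99 (mod 271)
253^8 ≡ 99^2 = 9801 ≡ 45 (mod 271)
253^16 ≡ 45^2 = 2025 ≡ 128 (mod 271)
253^32 ≡ 128^2 = 16384 ≡ 124 (mod 271)
253^64 ≡ 124^2 = 15376 ≡ 200 (mod 271)
253^128 ≡ 200^2 = 40000 ≡ 163 (mod 271)
253^256 ≡ 163^2 = 26569 ≡ 11 (mod 271)
253^334 = 253^256 × 253^64 × 253^8 × 253^4 × 253^2 ≡ 11 × 200 × 45 × 99 × 53 (mod 271).
Accumulate the product:
11 × 200 = 2200 ≡ 32
32 × 45 = 1440 ≡ 85
85 × 99 = 8415 ≡ 14
14 × 53 = 742 ≡ 200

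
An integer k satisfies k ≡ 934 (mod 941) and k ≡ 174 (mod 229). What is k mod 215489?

941⁻¹ mod 229: 941×55 ≡ 1 (mod 229), so 941⁻¹ ≡ 55.
k = 934 + 941×((174 − 934)×55 mod 229) = 934 + 941×107 = 101621.
Check: 101621 mod 941 = 934, 101621 mod 229 = 174. ✓

101621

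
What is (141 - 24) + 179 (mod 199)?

97

141 - 24 = 117
117 + 179 = 296 ≡ 97 (mod 199)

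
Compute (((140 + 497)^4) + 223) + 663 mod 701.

368

140 + 497 = 637
(637)^4 ≡ 183 (mod 701)
183 + 223 = 406
406 + 663 = 1069 ≡ 368 (mod 701)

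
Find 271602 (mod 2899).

271602 = 93*2899 + 1995, so 271602 ≡ 1995 (mod 2899).

1995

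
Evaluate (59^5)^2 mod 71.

(59)^5 ≡ 23 (mod 71)
(23)^2 ≡ 32 (mod 71)

32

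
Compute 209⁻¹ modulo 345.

104

345 = 1·209 + 136
209 = 1·136 + 73
136 = 1·73 + 63
73 = 1·63 + 10
63 = 6·10 + 3
10 = 3·3 + 1
3 = 3·1 + 0
gcd(209, 345) = 1, so the inverse exists.
Bézout: 1 = −63·345 + 104·209.
So 209⁻¹ ≡ 104 (mod 345).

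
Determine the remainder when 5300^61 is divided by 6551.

61 in binary is 111101, i.e. 61 = 32 + 16 + 8 + 4 + 1.
5300^1 ≡ 5300 (mod 6551)
5300^2 ≡ 5300^2 = 28090000 ≡ 5863 (mod 6551)
5300^4 ≡ 5863^2 = 34374769 ≡ 1672 (mod 6551)
5300^8 ≡ 1672^2 = 2795584 ≡ 4858 (mod 6551)
5300^16 ≡ 4858^2 = 23600164 ≡ 3462 (mod 6551)
5300^32 ≡ 3462^2 = 11985444 ≡ 3665 (mod 6551)
5300^61 = 5300^32 · 5300^16 · 5300^8 · 5300^4 · 5300^1 ≡ 3665 · 3462 · 4858 · 1672 · 5300 (mod 6551).
Accumulate the product:
3665 · 3462 = 12688230 ≡ 5494
5494 · 4858 = 26689852 ≡ 1078
1078 · 1672 = 1802416 ≡ 891
891 · 5300 = 4722300 ≡ 5580

5580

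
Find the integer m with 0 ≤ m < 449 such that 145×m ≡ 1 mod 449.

Run the extended Euclidean algorithm:
449 = 3·145 + 14
145 = 10·14 + 5
14 = 2·5 + 4
5 = 1·4 + 1
4 = 4·1 + 0
gcd(145, 449) = 1, so the inverse exists.
Back-substitute for 1:
1 = 1·5 − 1·4
  = −1·14 + 3·5
  = 3·145 − 31·14
  = −31·449 + 96·145
So 145⁻¹ ≡ 96 (mod 449).

96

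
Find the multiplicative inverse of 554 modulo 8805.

6119

By the extended Euclidean algorithm:
8805 = 15*554 + 495
554 = 1*495 + 59
495 = 8*59 + 23
59 = 2*23 + 13
23 = 1*13 + 10
13 = 1*10 + 3
10 = 3*3 + 1
3 = 3*1 + 0
gcd(554, 8805) = 1, so the inverse exists.
Back-substitute for 1:
1 = 1*10 − 3*3
  = −3*13 + 4*10
  = 4*23 − 7*13
  = −7*59 + 18*23
  = 18*495 − 151*59
  = −151*554 + 169*495
  = 169*8805 − 2686*554
So 554⁻¹ ≡ −2686 ≡ 6119 (mod 8805).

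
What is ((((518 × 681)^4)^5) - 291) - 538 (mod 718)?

518 × 681 = 352758 ≡ 220 (mod 718)
(220)^4 ≡ 276 (mod 718)
(276)^5 ≡ 338 (mod 718)
338 - 291 = 47
47 - 538 = -491 ≡ 227 (mod 718)

227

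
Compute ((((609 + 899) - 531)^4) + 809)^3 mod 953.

609 + 899 = 1508 ≡ 555 (mod 953)
555 - 531 = 24
(24)^4 ≡ 132 (mod 953)
132 + 809 = 941
(941)^3 ≡ 178 (mod 953)

178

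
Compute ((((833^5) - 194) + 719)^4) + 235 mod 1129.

(833)^5 ≡ 472 (mod 1129)
472 - 194 = 278
278 + 719 = 997
(997)^4 ≡ 902 (mod 1129)
902 + 235 = 1137 ≡ 8 (mod 1129)

8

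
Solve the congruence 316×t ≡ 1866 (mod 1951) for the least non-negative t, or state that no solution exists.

364

gcd(316, 1951) = 1, so a unique solution mod 1951 exists.
316⁻¹ ≡ 1809 (mod 1951).
t ≡ 1809×1866 ≡ 364 (mod 1951).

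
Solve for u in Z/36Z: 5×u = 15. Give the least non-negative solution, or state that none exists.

gcd(5, 36) = 1, so a unique solution mod 36 exists.
5⁻¹ ≡ 29 (mod 36).
u ≡ 29×15 ≡ 3 (mod 36).

3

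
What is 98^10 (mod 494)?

Using repeated squaring:
10 in binary is 1010, i.e. 10 = 8 + 2.
98^1 ≡ 98 (mod 494)
98^2 ≡ 98^2 = 9604 ≡ 218 (mod 494)
98^4 ≡ 218^2 = 47524 ≡ 100 (mod 494)
98^8 ≡ 100^2 = 10000 ≡ 120 (mod 494)
98^10 = 98^8 * 98^2 ≡ 120 * 218 (mod 494).
120 * 218 = 26160 ≡ 472 (mod 494).

472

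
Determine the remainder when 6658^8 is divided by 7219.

4093

Using repeated squaring:
6658^1 ≡ 6658 (mod 7219)
6658^2 ≡ 6658^2 = 44328964 ≡ 4304 (mod 7219)
6658^4 ≡ 4304^2 = 18524416 ≡ 462 (mod 7219)
6658^8 ≡ 462^2 = 213444 ≡ 4093 (mod 7219)
So 6658^8 ≡ 4093 (mod 7219).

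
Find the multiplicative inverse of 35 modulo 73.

48

73 = 2×35 + 3
35 = 11×3 + 2
3 = 1×2 + 1
2 = 2×1 + 0
gcd(35, 73) = 1, so the inverse exists.
Back-substitute for 1:
1 = 1×3 − 1×2
  = −1×35 + 12×3
  = 12×73 − 25×35
So 35⁻¹ ≡ −25 ≡ 48 (mod 73).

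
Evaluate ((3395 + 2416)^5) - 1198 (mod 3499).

3395 + 2416 = 5811 ≡ 2312 (mod 3499)
(2312)^5 ≡ 2548 (mod 3499)
2548 - 1198 = 1350

1350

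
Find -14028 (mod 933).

-14028 = -16×933 + 900, so -14028 ≡ 900 (mod 933).

900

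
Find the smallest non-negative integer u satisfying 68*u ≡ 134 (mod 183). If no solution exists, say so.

gcd(68, 183) = 1, so a unique solution mod 183 exists.
68⁻¹ ≡ 35 (mod 183).
u ≡ 35*134 ≡ 115 (mod 183).

115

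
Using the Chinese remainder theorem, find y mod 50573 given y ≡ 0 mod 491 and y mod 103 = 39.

491⁻¹ mod 103: 491*30 ≡ 1 (mod 103), so 491⁻¹ ≡ 30.
y = 0 + 491*((39 − 0)*30 mod 103) = 0 + 491*37 = 18167.
Check: 18167 mod 491 = 0, 18167 mod 103 = 39. ✓

18167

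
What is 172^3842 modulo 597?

By square-and-multiply:
3842 in binary is 111100000010, i.e. 3842 = 2048 + 1024 + 512 + 256 + 2.
172^1 ≡ 172 (mod 597)
172^2 ≡ 172^2 = 29584 ≡ 331 (mod 597)
172^4 ≡ 331^2 = 109561 ≡ 310 (mod 597)
172^8 ≡ 310^2 = 96100 ≡ 580 (mod 597)
172^16 ≡ 580^2 = 336400 ≡ 289 (mod 597)
172^32 ≡ 289^2 = 83521 ≡ 538 (mod 597)
172^64 ≡ 538^2 = 289444 ≡ 496 (mod 597)
172^128 ≡ 496^2 = 246016 ≡ 52 (mod 597)
172^256 ≡ 52^2 = 2704 ≡ 316 (mod 597)
172^512 ≡ 316^2 = 99856 ≡ 157 (mod 597)
172^1024 ≡ 157^2 = 24649 ≡ 172 (mod 597)
172^2048 ≡ 172^2 = 29584 ≡ 331 (mod 597)
172^3842 = 172^2048 × 172^1024 × 172^512 × 172^256 × 172^2 ≡ 331 × 172 × 157 × 316 × 331 (mod 597).
Accumulate the product:
331 × 172 = 56932 ≡ 217
217 × 157 = 34069 ≡ 40
40 × 316 = 12640 ≡ 103
103 × 331 = 34093 ≡ 64

64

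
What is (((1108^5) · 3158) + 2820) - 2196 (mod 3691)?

344

(1108)^5 ≡ 49 (mod 3691)
49 · 3158 = 154742 ≡ 3411 (mod 3691)
3411 + 2820 = 6231 ≡ 2540 (mod 3691)
2540 - 2196 = 344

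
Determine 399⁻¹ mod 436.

Apply the Euclidean algorithm and back-substitute:
436 = 1×399 + 37
399 = 10×37 + 29
37 = 1×29 + 8
29 = 3×8 + 5
8 = 1×5 + 3
5 = 1×3 + 2
3 = 1×2 + 1
2 = 2×1 + 0
gcd(399, 436) = 1, so the inverse exists.
Back-substitute for 1:
1 = 1×3 − 1×2
  = −1×5 + 2×3
  = 2×8 − 3×5
  = −3×29 + 11×8
  = 11×37 − 14×29
  = −14×399 + 151×37
  = 151×436 − 165×399
So 399⁻¹ ≡ −165 ≡ 271 (mod 436).

271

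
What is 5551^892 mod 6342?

49

892 in binary is 1101111100, i.e. 892 = 512 + 256 + 64 + 32 + 16 + 8 + 4.
5551^1 ≡ 5551 (mod 6342)
5551^2 ≡ 5551^2 = 30813601 ≡ 4165 (mod 6342)
5551^4 ≡ 4165^2 = 17347225 ≡ 1855 (mod 6342)
5551^8 ≡ 1855^2 = 3441025 ≡ 3661 (mod 6342)
5551^16 ≡ 3661^2 = 13402921 ≡ 2275 (mod 6342)
5551^32 ≡ 2275^2 = 5175625 ≡ 553 (mod 6342)
5551^64 ≡ 553^2 = 305809 ≡ 1393 (mod 6342)
5551^128 ≡ 1393^2 = 1940449 ≡ 6139 (mod 6342)
5551^256 ≡ 6139^2 = 37687321 ≡ 3157 (mod 6342)
5551^512 ≡ 3157^2 = 9966649 ≡ 3367 (mod 6342)
5551^892 = 5551^512 · 5551^256 · 5551^64 · 5551^32 · 5551^16 · 5551^8 · 5551^4 ≡ 3367 · 3157 · 1393 · 553 · 2275 · 3661 · 1855 (mod 6342).
Accumulate the product:
3367 · 3157 = 10629619 ≡ 427
427 · 1393 = 594811 ≡ 5005
5005 · 553 = 2767765 ≡ 2653
2653 · 2275 = 6035575 ≡ 4333
4333 · 3661 = 15863113 ≡ 1771
1771 · 1855 = 3285205 ≡ 49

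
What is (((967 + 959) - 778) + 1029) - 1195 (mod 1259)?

982

967 + 959 = 1926 ≡ 667 (mod 1259)
667 - 778 = -111 ≡ 1148 (mod 1259)
1148 + 1029 = 2177 ≡ 918 (mod 1259)
918 - 1195 = -277 ≡ 982 (mod 1259)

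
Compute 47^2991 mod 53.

By square-and-multiply:
2991 in binary is 101110101111, i.e. 2991 = 2048 + 512 + 256 + 128 + 32 + 8 + 4 + 2 + 1.
47^1 ≡ 47 (mod 53)
47^2 ≡ 47^2 = 2209 ≡ 36 (mod 53)
47^4 ≡ 36^2 = 1296 ≡ 24 (mod 53)
47^8 ≡ 24^2 = 576 ≡ 46 (mod 53)
47^16 ≡ 46^2 = 2116 ≡ 49 (mod 53)
47^32 ≡ 49^2 = 2401 ≡ 16 (mod 53)
47^64 ≡ 16^2 = 256 ≡ 44 (mod 53)
47^128 ≡ 44^2 = 1936 ≡ 28 (mod 53)
47^256 ≡ 28^2 = 784 ≡ 42 (mod 53)
47^512 ≡ 42^2 = 1764 ≡ 15 (mod 53)
47^1024 ≡ 15^2 = 225 ≡ 13 (mod 53)
47^2048 ≡ 13^2 = 169 ≡ 10 (mod 53)
47^2991 = 47^2048 * 47^512 * 47^256 * 47^128 * 47^32 * 47^8 * 47^4 * 47^2 * 47^1 ≡ 10 * 15 * 42 * 28 * 16 * 46 * 24 * 36 * 47 (mod 53).
Accumulate the product:
10 * 15 = 150 ≡ 44
44 * 42 = 1848 ≡ 46
46 * 28 = 1288 ≡ 16
16 * 16 = 256 ≡ 44
44 * 46 = 2024 ≡ 10
10 * 24 = 240 ≡ 28
28 * 36 = 1008 ≡ 1
1 * 47 = 47

47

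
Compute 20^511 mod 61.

20

511 in binary is 111111111, i.e. 511 = 256 + 128 + 64 + 32 + 16 + 8 + 4 + 2 + 1.
20^1 ≡ 20 (mod 61)
20^2 ≡ 20^2 = 400 ≡ 34 (mod 61)
20^4 ≡ 34^2 = 1156 ≡ 58 (mod 61)
20^8 ≡ 58^2 = 3364 ≡ 9 (mod 61)
20^16 ≡ 9^2 = 81 ≡ 20 (mod 61)
20^32 ≡ 20^2 = 400 ≡ 34 (mod 61)
20^64 ≡ 34^2 = 1156 ≡ 58 (mod 61)
20^128 ≡ 58^2 = 3364 ≡ 9 (mod 61)
20^256 ≡ 9^2 = 81 ≡ 20 (mod 61)
20^511 = 20^256 · 20^128 · 20^64 · 20^32 · 20^16 · 20^8 · 20^4 · 20^2 · 20^1 ≡ 20 · 9 · 58 · 34 · 20 · 9 · 58 · 34 · 20 (mod 61).
Accumulate the product:
20 · 9 = 180 ≡ 58
58 · 58 = 3364 ≡ 9
9 · 34 = 306 ≡ 1
1 · 20 = 20
20 · 9 = 180 ≡ 58
58 · 58 = 3364 ≡ 9
9 · 34 = 306 ≡ 1
1 · 20 = 20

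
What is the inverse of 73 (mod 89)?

By the extended Euclidean algorithm:
89 = 1×73 + 16
73 = 4×16 + 9
16 = 1×9 + 7
9 = 1×7 + 2
7 = 3×2 + 1
2 = 2×1 + 0
gcd(73, 89) = 1, so the inverse exists.
Back-substitute for 1:
1 = 1×7 − 3×2
  = −3×9 + 4×7
  = 4×16 − 7×9
  = −7×73 + 32×16
  = 32×89 − 39×73
So 73⁻¹ ≡ −39 ≡ 50 (mod 89).

50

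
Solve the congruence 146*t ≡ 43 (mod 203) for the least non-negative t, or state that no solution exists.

188

gcd(146, 203) = 1, so a unique solution mod 203 exists.
146⁻¹ ≡ 146 (mod 203).
t ≡ 146*43 ≡ 188 (mod 203).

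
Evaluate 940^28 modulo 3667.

1339

Compute successive squares:
940^1 ≡ 940 (mod 3667)
940^2 ≡ 940^2 = 883600 ≡ 3520 (mod 3667)
940^4 ≡ 3520^2 = 12390400 ≡ 3274 (mod 3667)
940^8 ≡ 3274^2 = 10719076 ≡ 435 (mod 3667)
940^16 ≡ 435^2 = 189225 ≡ 2208 (mod 3667)
940^28 = 940^16 * 940^8 * 940^4 ≡ 2208 * 435 * 3274 (mod 3667).
Accumulate the product:
2208 * 435 = 960480 ≡ 3393
3393 * 3274 = 11108682 ≡ 1339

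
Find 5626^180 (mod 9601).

5373

Compute successive squares:
180 in binary is 10110100, i.e. 180 = 128 + 32 + 16 + 4.
5626^1 ≡ 5626 (mod 9601)
5626^2 ≡ 5626^2 = 31651876 ≡ 6980 (mod 9601)
5626^4 ≡ 6980^2 = 48720400 ≡ 4926 (mod 9601)
5626^8 ≡ 4926^2 = 24265476 ≡ 3749 (mod 9601)
5626^16 ≡ 3749^2 = 14055001 ≡ 8738 (mod 9601)
5626^32 ≡ 8738^2 = 76352644 ≡ 5492 (mod 9601)
5626^64 ≡ 5492^2 = 30162064 ≡ 5323 (mod 9601)
5626^128 ≡ 5323^2 = 28334329 ≡ 1778 (mod 9601)
5626^180 = 5626^128 * 5626^32 * 5626^16 * 5626^4 ≡ 1778 * 5492 * 8738 * 4926 (mod 9601).
Accumulate the product:
1778 * 5492 = 9764776 ≡ 559
559 * 8738 = 4884542 ≡ 7234
7234 * 4926 = 35634684 ≡ 5373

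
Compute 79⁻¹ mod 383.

160

Run the extended Euclidean algorithm:
383 = 4*79 + 67
79 = 1*67 + 12
67 = 5*12 + 7
12 = 1*7 + 5
7 = 1*5 + 2
5 = 2*2 + 1
2 = 2*1 + 0
gcd(79, 383) = 1, so the inverse exists.
Back-substitute for 1:
1 = 1*5 − 2*2
  = −2*7 + 3*5
  = 3*12 − 5*7
  = −5*67 + 28*12
  = 28*79 − 33*67
  = −33*383 + 160*79
So 79⁻¹ ≡ 160 (mod 383).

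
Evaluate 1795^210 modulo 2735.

210 in binary is 11010010, i.e. 210 = 128 + 64 + 16 + 2.
1795^1 ≡ 1795 (mod 2735)
1795^2 ≡ 1795^2 = 3222025 ≡ 195 (mod 2735)
1795^4 ≡ 195^2 = 38025 ≡ 2470 (mod 2735)
1795^8 ≡ 2470^2 = 6100900 ≡ 1850 (mod 2735)
1795^16 ≡ 1850^2 = 3422500 ≡ 1015 (mod 2735)
1795^32 ≡ 1015^2 = 1030225 ≡ 1865 (mod 2735)
1795^64 ≡ 1865^2 = 3478225 ≡ 2040 (mod 2735)
1795^128 ≡ 2040^2 = 4161600 ≡ 1665 (mod 2735)
1795^210 = 1795^128 · 1795^64 · 1795^16 · 1795^2 ≡ 1665 · 2040 · 1015 · 195 (mod 2735).
Accumulate the product:
1665 · 2040 = 3396600 ≡ 2465
2465 · 1015 = 2501975 ≡ 2185
2185 · 195 = 426075 ≡ 2150

2150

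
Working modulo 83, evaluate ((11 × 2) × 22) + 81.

11 × 2 = 22
22 × 22 = 484 ≡ 69 (mod 83)
69 + 81 = 150 ≡ 67 (mod 83)

67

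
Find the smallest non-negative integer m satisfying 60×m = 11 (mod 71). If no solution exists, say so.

gcd(60, 71) = 1, so a unique solution mod 71 exists.
60⁻¹ ≡ 58 (mod 71).
m ≡ 58×11 ≡ 70 (mod 71).

70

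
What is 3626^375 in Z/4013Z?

Using repeated squaring:
375 in binary is 101110111, i.e. 375 = 256 + 64 + 32 + 16 + 4 + 2 + 1.
3626^1 ≡ 3626 (mod 4013)
3626^2 ≡ 3626^2 = 13147876 ≡ 1288 (mod 4013)
3626^4 ≡ 1288^2 = 1658944 ≡ 1575 (mod 4013)
3626^8 ≡ 1575^2 = 2480625 ≡ 591 (mod 4013)
3626^16 ≡ 591^2 = 349281 ≡ 150 (mod 4013)
3626^32 ≡ 150^2 = 22500 ≡ 2435 (mod 4013)
3626^64 ≡ 2435^2 = 5929225 ≡ 2024 (mod 4013)
3626^128 ≡ 2024^2 = 4096576 ≡ 3316 (mod 4013)
3626^256 ≡ 3316^2 = 10995856 ≡ 236 (mod 4013)
3626^375 = 3626^256 * 3626^64 * 3626^32 * 3626^16 * 3626^4 * 3626^2 * 3626^1 ≡ 236 * 2024 * 2435 * 150 * 1575 * 1288 * 3626 (mod 4013).
Accumulate the product:
236 * 2024 = 477664 ≡ 117
117 * 2435 = 284895 ≡ 3985
3985 * 150 = 597750 ≡ 3826
3826 * 1575 = 6025950 ≡ 2437
2437 * 1288 = 3138856 ≡ 690
690 * 3626 = 2501940 ≡ 1841

1841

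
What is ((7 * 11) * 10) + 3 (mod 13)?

7 * 11 = 77 ≡ 12 (mod 13)
12 * 10 = 120 ≡ 3 (mod 13)
3 + 3 = 6

6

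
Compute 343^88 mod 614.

171

Compute successive squares:
343^1 ≡ 343 (mod 614)
343^2 ≡ 343^2 = 117649 ≡ 375 (mod 614)
343^4 ≡ 375^2 = 140625 ≡ 19 (mod 614)
343^8 ≡ 19^2 = 361 (mod 614)
343^16 ≡ 361^2 = 130321 ≡ 153 (mod 614)
343^32 ≡ 153^2 = 23409 ≡ 77 (mod 614)
343^64 ≡ 77^2 = 5929 ≡ 403 (mod 614)
343^88 = 343^64 * 343^16 * 343^8 ≡ 403 * 153 * 361 (mod 614).
Accumulate the product:
403 * 153 = 61659 ≡ 259
259 * 361 = 93499 ≡ 171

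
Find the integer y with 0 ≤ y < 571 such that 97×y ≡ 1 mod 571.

312

Apply the Euclidean algorithm and back-substitute:
571 = 5×97 + 86
97 = 1×86 + 11
86 = 7×11 + 9
11 = 1×9 + 2
9 = 4×2 + 1
2 = 2×1 + 0
gcd(97, 571) = 1, so the inverse exists.
Bézout: 1 = 44×571 − 259×97.
So 97⁻¹ ≡ −259 ≡ 312 (mod 571).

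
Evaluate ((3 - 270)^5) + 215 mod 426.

3 - 270 = -267 ≡ 159 (mod 426)
(159)^5 ≡ 141 (mod 426)
141 + 215 = 356

356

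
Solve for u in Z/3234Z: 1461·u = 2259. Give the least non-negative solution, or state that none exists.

gcd(1461, 3234) = 3, and 3 | 2259, so solutions exist.
Divide through by 3: 487·u = 753 (mod 1078).
487⁻¹ ≡ 653 (mod 1078).
u ≡ 653·753 ≡ 141 (mod 1078).
The smallest non-negative solution is u = 141.

141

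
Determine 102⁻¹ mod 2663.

Run the extended Euclidean algorithm:
2663 = 26*102 + 11
102 = 9*11 + 3
11 = 3*3 + 2
3 = 1*2 + 1
2 = 2*1 + 0
gcd(102, 2663) = 1, so the inverse exists.
Bézout: 1 = −37*2663 + 966*102.
So 102⁻¹ ≡ 966 (mod 2663).

966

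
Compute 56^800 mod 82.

800 in binary is 1100100000, i.e. 800 = 512 + 256 + 32.
56^1 ≡ 56 (mod 82)
56^2 ≡ 56^2 = 3136 ≡ 20 (mod 82)
56^4 ≡ 20^2 = 400 ≡ 72 (mod 82)
56^8 ≡ 72^2 = 5184 ≡ 18 (mod 82)
56^16 ≡ 18^2 = 324 ≡ 78 (mod 82)
56^32 ≡ 78^2 = 6084 ≡ 16 (mod 82)
56^64 ≡ 16^2 = 256 ≡ 10 (mod 82)
56^128 ≡ 10^2 = 100 ≡ 18 (mod 82)
56^256 ≡ 18^2 = 324 ≡ 78 (mod 82)
56^512 ≡ 78^2 = 6084 ≡ 16 (mod 82)
56^800 = 56^512 * 56^256 * 56^32 ≡ 16 * 78 * 16 (mod 82).
Accumulate the product:
16 * 78 = 1248 ≡ 18
18 * 16 = 288 ≡ 42

42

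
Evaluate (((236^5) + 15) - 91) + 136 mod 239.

56

(236)^5 ≡ 235 (mod 239)
235 + 15 = 250 ≡ 11 (mod 239)
11 - 91 = -80 ≡ 159 (mod 239)
159 + 136 = 295 ≡ 56 (mod 239)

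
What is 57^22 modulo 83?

48

22 in binary is 10110, i.e. 22 = 16 + 4 + 2.
57^1 ≡ 57 (mod 83)
57^2 ≡ 57^2 = 3249 ≡ 12 (mod 83)
57^4 ≡ 12^2 = 144 ≡ 61 (mod 83)
57^8 ≡ 61^2 = 3721 ≡ 69 (mod 83)
57^16 ≡ 69^2 = 4761 ≡ 30 (mod 83)
57^22 = 57^16 · 57^4 · 57^2 ≡ 30 · 61 · 12 (mod 83).
Accumulate the product:
30 · 61 = 1830 ≡ 4
4 · 12 = 48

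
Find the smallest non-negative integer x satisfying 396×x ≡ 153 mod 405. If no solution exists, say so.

gcd(396, 405) = 9, and 9 | 153, so solutions exist.
Divide through by 9: 44×x ≡ 17 mod 45.
44⁻¹ ≡ 44 (mod 45).
x ≡ 44×17 ≡ 28 (mod 45).
The smallest non-negative solution is x = 28.

28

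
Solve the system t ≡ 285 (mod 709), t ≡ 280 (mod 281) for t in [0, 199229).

168318

709⁻¹ mod 281: 709·65 ≡ 1 (mod 281), so 709⁻¹ ≡ 65.
t = 285 + 709·((280 − 285)·65 mod 281) = 285 + 709·237 = 168318.
Check: 168318 mod 709 = 285, 168318 mod 281 = 280. ✓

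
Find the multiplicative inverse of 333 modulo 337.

84

337 = 1*333 + 4
333 = 83*4 + 1
4 = 4*1 + 0
gcd(333, 337) = 1, so the inverse exists.
Bézout: 1 = −83*337 + 84*333.
So 333⁻¹ ≡ 84 (mod 337).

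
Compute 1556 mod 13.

9

1556 = 119·13 + 9, so 1556 ≡ 9 (mod 13).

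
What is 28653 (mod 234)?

105

28653 = 122·234 + 105, so 28653 ≡ 105 (mod 234).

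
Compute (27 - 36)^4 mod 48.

27 - 36 = -9 ≡ 39 (mod 48)
(39)^4 ≡ 33 (mod 48)

33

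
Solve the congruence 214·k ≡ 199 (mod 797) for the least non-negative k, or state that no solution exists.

27

gcd(214, 797) = 1, so a unique solution mod 797 exists.
214⁻¹ ≡ 689 (mod 797).
k ≡ 689·199 ≡ 27 (mod 797).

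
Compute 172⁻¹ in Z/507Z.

507 = 2*172 + 163
172 = 1*163 + 9
163 = 18*9 + 1
9 = 9*1 + 0
gcd(172, 507) = 1, so the inverse exists.
Back-substitute for 1:
1 = 1*163 − 18*9
  = −18*172 + 19*163
  = 19*507 − 56*172
So 172⁻¹ ≡ −56 ≡ 451 (mod 507).

451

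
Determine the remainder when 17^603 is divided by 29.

Using repeated squaring:
603 in binary is 1001011011, i.e. 603 = 512 + 64 + 16 + 8 + 2 + 1.
17^1 ≡ 17 (mod 29)
17^2 ≡ 17^2 = 289 ≡ 28 (mod 29)
17^4 ≡ 28^2 = 784 ≡ 1 (mod 29)
17^8 ≡ 1^2 = 1 (mod 29)
17^16 ≡ 1^2 = 1 (mod 29)
17^32 ≡ 1^2 = 1 (mod 29)
17^64 ≡ 1^2 = 1 (mod 29)
17^128 ≡ 1^2 = 1 (mod 29)
17^256 ≡ 1^2 = 1 (mod 29)
17^512 ≡ 1^2 = 1 (mod 29)
17^603 = 17^512 · 17^64 · 17^16 · 17^8 · 17^2 · 17^1 ≡ 1 · 1 · 1 · 1 · 28 · 17 (mod 29).
Accumulate the product:
1 · 1 = 1
1 · 1 = 1
1 · 1 = 1
1 · 28 = 28
28 · 17 = 476 ≡ 12

12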